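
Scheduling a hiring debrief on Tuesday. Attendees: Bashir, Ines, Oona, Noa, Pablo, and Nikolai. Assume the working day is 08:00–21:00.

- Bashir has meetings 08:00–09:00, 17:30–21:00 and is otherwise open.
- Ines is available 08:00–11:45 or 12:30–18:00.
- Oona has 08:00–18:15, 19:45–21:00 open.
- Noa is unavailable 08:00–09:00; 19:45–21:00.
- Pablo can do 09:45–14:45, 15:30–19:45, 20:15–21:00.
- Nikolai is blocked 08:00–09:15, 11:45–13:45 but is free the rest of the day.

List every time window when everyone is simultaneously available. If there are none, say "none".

09:45-11:45, 13:45-14:45, 15:30-17:30

Bashir free: 09:00-17:30 (invert busy blocks within the working day).
Ines free: 08:00-11:45, 12:30-18:00.
Oona free: 08:00-18:15, 19:45-21:00.
Noa free: 09:00-19:45 (invert busy blocks within the working day).
Pablo free: 09:45-14:45, 15:30-19:45, 20:15-21:00.
Nikolai free: 09:15-11:45, 13:45-21:00 (invert busy blocks within the working day).
Bashir ∩ Ines: 09:00-11:45, 12:30-17:30.
Bashir ∩ Ines ∩ Oona: 09:00-11:45, 12:30-17:30.
Bashir ∩ Ines ∩ Oona ∩ Noa: 09:00-11:45, 12:30-17:30.
Bashir ∩ Ines ∩ Oona ∩ Noa ∩ Pablo: 09:45-11:45, 12:30-14:45, 15:30-17:30.
Bashir ∩ Ines ∩ Oona ∩ Noa ∩ Pablo ∩ Nikolai: 09:45-11:45, 13:45-14:45, 15:30-17:30.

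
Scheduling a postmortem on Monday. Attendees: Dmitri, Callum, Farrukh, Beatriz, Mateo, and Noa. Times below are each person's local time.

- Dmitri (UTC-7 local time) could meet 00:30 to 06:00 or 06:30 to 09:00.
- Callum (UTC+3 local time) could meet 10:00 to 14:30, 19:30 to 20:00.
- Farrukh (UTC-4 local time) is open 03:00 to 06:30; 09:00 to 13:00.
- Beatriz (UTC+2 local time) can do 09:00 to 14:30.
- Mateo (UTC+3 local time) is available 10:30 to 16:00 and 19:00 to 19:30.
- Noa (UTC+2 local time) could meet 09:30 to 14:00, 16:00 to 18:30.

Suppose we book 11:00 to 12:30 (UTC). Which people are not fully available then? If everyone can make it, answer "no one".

Callum, Farrukh, Noa

Dmitri in UTC: 07:30-13:00, 13:30-16:00 (add 7h to convert from UTC-7).
Callum in UTC: 07:00-11:30, 16:30-17:00 (subtract 3h to convert from UTC+3).
Farrukh in UTC: 07:00-10:30, 13:00-17:00 (add 4h to convert from UTC-4).
Beatriz in UTC: 07:00-12:30 (subtract 2h to convert from UTC+2).
Mateo in UTC: 07:30-13:00, 16:00-16:30 (subtract 3h to convert from UTC+3).
Noa in UTC: 07:30-12:00, 14:00-16:30 (subtract 2h to convert from UTC+2).
Dmitri: free for 11:00-12:30. Callum: not fully free for 11:00-12:30. Farrukh: not fully free for 11:00-12:30. Beatriz: free for 11:00-12:30. Mateo: free for 11:00-12:30. Noa: not fully free for 11:00-12:30.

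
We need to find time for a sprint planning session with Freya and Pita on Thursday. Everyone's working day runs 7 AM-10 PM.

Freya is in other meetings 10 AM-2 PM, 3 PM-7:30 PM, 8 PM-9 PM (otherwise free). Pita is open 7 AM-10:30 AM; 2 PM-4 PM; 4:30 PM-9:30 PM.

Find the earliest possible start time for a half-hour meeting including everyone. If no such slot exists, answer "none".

07:00

Freya free: 07:00-10:00, 14:00-15:00, 19:30-20:00, 21:00-22:00 (invert busy blocks within the working day).
Pita free: 07:00-10:30, 14:00-16:00, 16:30-21:30.
Freya ∩ Pita: 07:00-10:00, 14:00-15:00, 19:30-20:00, 21:00-21:30.
The first common window of at least 30 minutes is 07:00-10:00, so the earliest start is 07:00.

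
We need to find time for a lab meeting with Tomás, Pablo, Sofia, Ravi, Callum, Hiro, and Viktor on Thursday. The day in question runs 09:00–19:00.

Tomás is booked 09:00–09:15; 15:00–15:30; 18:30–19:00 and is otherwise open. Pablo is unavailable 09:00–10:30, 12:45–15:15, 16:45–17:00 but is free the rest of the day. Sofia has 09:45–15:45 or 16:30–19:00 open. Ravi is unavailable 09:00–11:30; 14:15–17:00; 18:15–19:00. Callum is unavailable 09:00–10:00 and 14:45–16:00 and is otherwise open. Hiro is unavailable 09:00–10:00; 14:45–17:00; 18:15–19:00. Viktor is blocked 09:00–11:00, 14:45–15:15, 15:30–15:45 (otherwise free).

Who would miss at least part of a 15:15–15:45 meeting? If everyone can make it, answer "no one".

Tomás free: 09:15-15:00, 15:30-18:30 (invert busy blocks within the working day).
Pablo free: 10:30-12:45, 15:15-16:45, 17:00-19:00 (invert busy blocks within the working day).
Sofia free: 09:45-15:45, 16:30-19:00.
Ravi free: 11:30-14:15, 17:00-18:15 (invert busy blocks within the working day).
Callum free: 10:00-14:45, 16:00-19:00 (invert busy blocks within the working day).
Hiro free: 10:00-14:45, 17:00-18:15 (invert busy blocks within the working day).
Viktor free: 11:00-14:45, 15:15-15:30, 15:45-19:00 (invert busy blocks within the working day).
Tomás: not fully free for 15:15-15:45. Pablo: free for 15:15-15:45. Sofia: free for 15:15-15:45. Ravi: not fully free for 15:15-15:45. Callum: not fully free for 15:15-15:45. Hiro: not fully free for 15:15-15:45. Viktor: not fully free for 15:15-15:45.

Callum, Hiro, Ravi, Tomás, Viktor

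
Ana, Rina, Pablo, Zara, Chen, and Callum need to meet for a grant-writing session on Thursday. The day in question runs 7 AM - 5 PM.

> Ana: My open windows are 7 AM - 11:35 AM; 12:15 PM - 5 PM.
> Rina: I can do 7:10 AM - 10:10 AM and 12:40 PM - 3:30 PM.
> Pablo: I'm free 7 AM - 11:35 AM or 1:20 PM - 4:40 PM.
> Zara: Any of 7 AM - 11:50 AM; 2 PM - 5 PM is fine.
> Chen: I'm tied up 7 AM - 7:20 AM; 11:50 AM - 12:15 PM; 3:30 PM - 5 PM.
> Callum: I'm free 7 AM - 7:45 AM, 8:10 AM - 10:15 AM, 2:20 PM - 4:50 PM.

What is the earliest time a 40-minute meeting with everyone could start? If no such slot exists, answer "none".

08:10

Ana free: 07:00-11:35, 12:15-17:00.
Rina free: 07:10-10:10, 12:40-15:30.
Pablo free: 07:00-11:35, 13:20-16:40.
Zara free: 07:00-11:50, 14:00-17:00.
Chen free: 07:20-11:50, 12:15-15:30 (invert busy blocks within the working day).
Callum free: 07:00-07:45, 08:10-10:15, 14:20-16:50.
Ana ∩ Rina: 07:10-10:10, 12:40-15:30.
Ana ∩ Rina ∩ Pablo: 07:10-10:10, 13:20-15:30.
Ana ∩ Rina ∩ Pablo ∩ Zara: 07:10-10:10, 14:00-15:30.
Ana ∩ Rina ∩ Pablo ∩ Zara ∩ Chen: 07:20-10:10, 14:00-15:30.
Ana ∩ Rina ∩ Pablo ∩ Zara ∩ Chen ∩ Callum: 07:20-07:45, 08:10-10:10, 14:20-15:30.
The first common window of at least 40 minutes is 08:10-10:10, so the earliest start is 08:10.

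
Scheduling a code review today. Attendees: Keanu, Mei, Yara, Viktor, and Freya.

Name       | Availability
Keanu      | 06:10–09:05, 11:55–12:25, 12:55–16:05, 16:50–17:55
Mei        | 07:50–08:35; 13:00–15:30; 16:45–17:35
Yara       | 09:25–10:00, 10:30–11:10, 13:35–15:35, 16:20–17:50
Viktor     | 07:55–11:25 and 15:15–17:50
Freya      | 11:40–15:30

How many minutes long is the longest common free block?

15

Keanu ∩ Mei: 07:50-08:35, 13:00-15:30, 16:50-17:35.
Keanu ∩ Mei ∩ Yara: 13:35-15:30, 16:50-17:35.
Keanu ∩ Mei ∩ Yara ∩ Viktor: 15:15-15:30, 16:50-17:35.
Keanu ∩ Mei ∩ Yara ∩ Viktor ∩ Freya: 15:15-15:30.
The longest is 15:15-15:30 at 15 minutes.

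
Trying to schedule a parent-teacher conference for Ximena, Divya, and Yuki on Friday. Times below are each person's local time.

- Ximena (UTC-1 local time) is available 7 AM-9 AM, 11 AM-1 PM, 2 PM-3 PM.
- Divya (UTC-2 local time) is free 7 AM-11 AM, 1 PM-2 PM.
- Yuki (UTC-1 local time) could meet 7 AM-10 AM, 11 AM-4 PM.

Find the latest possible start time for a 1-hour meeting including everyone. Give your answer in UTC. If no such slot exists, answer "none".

Ximena in UTC: 08:00-10:00, 12:00-14:00, 15:00-16:00 (add 1h to convert from UTC-1).
Divya in UTC: 09:00-13:00, 15:00-16:00 (add 2h to convert from UTC-2).
Yuki in UTC: 08:00-11:00, 12:00-17:00 (add 1h to convert from UTC-1).
Ximena ∩ Divya: 09:00-10:00, 12:00-13:00, 15:00-16:00.
Ximena ∩ Divya ∩ Yuki: 09:00-10:00, 12:00-13:00, 15:00-16:00.
The last common window of at least 60 minutes is 15:00-16:00; a 60-minute meeting can start as late as 15:00 and still end by 16:00.

15:00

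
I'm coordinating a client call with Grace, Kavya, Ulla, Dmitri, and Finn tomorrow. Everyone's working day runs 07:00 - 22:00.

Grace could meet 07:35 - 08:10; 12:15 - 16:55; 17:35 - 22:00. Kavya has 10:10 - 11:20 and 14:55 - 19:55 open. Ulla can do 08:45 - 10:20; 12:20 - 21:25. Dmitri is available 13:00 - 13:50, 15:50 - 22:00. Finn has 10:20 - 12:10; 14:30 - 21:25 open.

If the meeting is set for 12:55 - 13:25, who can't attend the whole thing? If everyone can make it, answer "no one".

Dmitri, Finn, Kavya

Grace: free for 12:55-13:25. Kavya: not fully free for 12:55-13:25. Ulla: free for 12:55-13:25. Dmitri: not fully free for 12:55-13:25. Finn: not fully free for 12:55-13:25.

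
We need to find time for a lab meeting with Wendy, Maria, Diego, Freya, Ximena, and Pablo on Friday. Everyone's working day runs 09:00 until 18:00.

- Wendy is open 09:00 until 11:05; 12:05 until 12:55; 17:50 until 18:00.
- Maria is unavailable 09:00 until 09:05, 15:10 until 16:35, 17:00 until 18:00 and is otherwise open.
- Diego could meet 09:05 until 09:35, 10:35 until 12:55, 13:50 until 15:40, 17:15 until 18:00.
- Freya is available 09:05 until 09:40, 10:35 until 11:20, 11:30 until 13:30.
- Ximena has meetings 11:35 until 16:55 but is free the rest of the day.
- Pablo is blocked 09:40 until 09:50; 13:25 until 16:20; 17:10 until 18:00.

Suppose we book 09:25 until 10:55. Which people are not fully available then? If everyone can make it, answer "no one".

Diego, Freya, Pablo

Wendy free: 09:00-11:05, 12:05-12:55, 17:50-18:00.
Maria free: 09:05-15:10, 16:35-17:00 (invert busy blocks within the working day).
Diego free: 09:05-09:35, 10:35-12:55, 13:50-15:40, 17:15-18:00.
Freya free: 09:05-09:40, 10:35-11:20, 11:30-13:30.
Ximena free: 09:00-11:35, 16:55-18:00 (invert busy blocks within the working day).
Pablo free: 09:00-09:40, 09:50-13:25, 16:20-17:10 (invert busy blocks within the working day).
Wendy: free for 09:25-10:55. Maria: free for 09:25-10:55. Diego: not fully free for 09:25-10:55. Freya: not fully free for 09:25-10:55. Ximena: free for 09:25-10:55. Pablo: not fully free for 09:25-10:55.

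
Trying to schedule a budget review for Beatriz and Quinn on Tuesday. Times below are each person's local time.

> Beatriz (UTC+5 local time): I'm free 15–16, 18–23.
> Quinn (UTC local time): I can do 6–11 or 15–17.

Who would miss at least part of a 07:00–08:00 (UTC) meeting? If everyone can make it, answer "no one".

Beatriz

Beatriz in UTC: 10:00-11:00, 13:00-18:00 (subtract 5h to convert from UTC+5).
Quinn in UTC: 06:00-11:00, 15:00-17:00.
Beatriz: not fully free for 07:00-08:00. Quinn: free for 07:00-08:00.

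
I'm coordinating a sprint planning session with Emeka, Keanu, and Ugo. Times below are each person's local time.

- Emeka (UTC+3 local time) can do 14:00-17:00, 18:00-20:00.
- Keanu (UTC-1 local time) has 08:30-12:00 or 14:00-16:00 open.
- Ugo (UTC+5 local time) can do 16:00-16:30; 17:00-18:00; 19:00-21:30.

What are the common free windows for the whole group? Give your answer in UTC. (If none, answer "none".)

Emeka in UTC: 11:00-14:00, 15:00-17:00 (subtract 3h to convert from UTC+3).
Keanu in UTC: 09:30-13:00, 15:00-17:00 (add 1h to convert from UTC-1).
Ugo in UTC: 11:00-11:30, 12:00-13:00, 14:00-16:30 (subtract 5h to convert from UTC+5).
Emeka ∩ Keanu: 11:00-13:00, 15:00-17:00.
Emeka ∩ Keanu ∩ Ugo: 11:00-11:30, 12:00-13:00, 15:00-16:30.
So the common availability across everyone is 11:00-11:30, 12:00-13:00, 15:00-16:30.

11:00-11:30, 12:00-13:00, 15:00-16:30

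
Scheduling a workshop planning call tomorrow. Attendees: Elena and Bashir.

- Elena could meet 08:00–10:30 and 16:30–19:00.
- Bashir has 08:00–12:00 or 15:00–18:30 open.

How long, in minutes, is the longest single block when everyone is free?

150

Elena ∩ Bashir: 08:00-10:30, 16:30-18:30.
Those are the intersection windows.
The longest is 08:00-10:30 at 150 minutes.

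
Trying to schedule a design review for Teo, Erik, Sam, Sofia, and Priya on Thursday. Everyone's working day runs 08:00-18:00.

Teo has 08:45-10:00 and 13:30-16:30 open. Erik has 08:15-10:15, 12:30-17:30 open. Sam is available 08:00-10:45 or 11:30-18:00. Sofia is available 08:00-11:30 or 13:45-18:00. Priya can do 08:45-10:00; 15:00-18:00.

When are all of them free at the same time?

08:45-10:00, 15:00-16:30

Teo ∩ Erik: 08:45-10:00, 13:30-16:30.
Teo ∩ Erik ∩ Sam: 08:45-10:00, 13:30-16:30.
Teo ∩ Erik ∩ Sam ∩ Sofia: 08:45-10:00, 13:45-16:30.
Teo ∩ Erik ∩ Sam ∩ Sofia ∩ Priya: 08:45-10:00, 15:00-16:30.
Those are the intersection windows.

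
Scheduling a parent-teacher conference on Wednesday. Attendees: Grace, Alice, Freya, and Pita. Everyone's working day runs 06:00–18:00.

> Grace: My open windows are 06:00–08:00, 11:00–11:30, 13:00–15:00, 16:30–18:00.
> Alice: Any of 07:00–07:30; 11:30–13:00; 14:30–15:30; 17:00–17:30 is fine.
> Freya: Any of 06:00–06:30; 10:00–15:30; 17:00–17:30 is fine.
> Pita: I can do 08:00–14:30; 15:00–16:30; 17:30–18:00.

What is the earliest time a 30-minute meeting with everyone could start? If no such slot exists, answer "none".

none

Grace ∩ Alice: 07:00-07:30, 14:30-15:00, 17:00-17:30.
Grace ∩ Alice ∩ Freya: 14:30-15:00, 17:00-17:30.
Grace ∩ Alice ∩ Freya ∩ Pita: ∅.
There is no time when everyone is free.
No common window is at least 30 minutes long.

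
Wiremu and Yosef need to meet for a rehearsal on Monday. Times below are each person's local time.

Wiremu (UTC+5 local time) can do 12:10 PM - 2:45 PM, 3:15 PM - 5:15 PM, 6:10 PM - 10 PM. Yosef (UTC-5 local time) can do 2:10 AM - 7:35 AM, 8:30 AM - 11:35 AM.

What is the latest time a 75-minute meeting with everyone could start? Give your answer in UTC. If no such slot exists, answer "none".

Wiremu in UTC: 07:10-09:45, 10:15-12:15, 13:10-17:00 (subtract 5h to convert from UTC+5).
Yosef in UTC: 07:10-12:35, 13:30-16:35 (add 5h to convert from UTC-5).
Wiremu ∩ Yosef: 07:10-09:45, 10:15-12:15, 13:30-16:35.
Those are the intersection windows.
The last common window of at least 75 minutes is 13:30-16:35; a 75-minute meeting can start as late as 15:20 and still end by 16:35.

15:20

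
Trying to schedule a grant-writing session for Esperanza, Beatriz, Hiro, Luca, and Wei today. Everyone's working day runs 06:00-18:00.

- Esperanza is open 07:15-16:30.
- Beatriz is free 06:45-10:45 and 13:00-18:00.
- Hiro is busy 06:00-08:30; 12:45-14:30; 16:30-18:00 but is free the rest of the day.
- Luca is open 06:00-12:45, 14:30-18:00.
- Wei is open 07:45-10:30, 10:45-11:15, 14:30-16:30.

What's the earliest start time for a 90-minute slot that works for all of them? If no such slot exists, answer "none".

Esperanza free: 07:15-16:30.
Beatriz free: 06:45-10:45, 13:00-18:00.
Hiro free: 08:30-12:45, 14:30-16:30 (invert busy blocks within the working day).
Luca free: 06:00-12:45, 14:30-18:00.
Wei free: 07:45-10:30, 10:45-11:15, 14:30-16:30.
Esperanza ∩ Beatriz: 07:15-10:45, 13:00-16:30.
Esperanza ∩ Beatriz ∩ Hiro: 08:30-10:45, 14:30-16:30.
Esperanza ∩ Beatriz ∩ Hiro ∩ Luca: 08:30-10:45, 14:30-16:30.
Esperanza ∩ Beatriz ∩ Hiro ∩ Luca ∩ Wei: 08:30-10:30, 14:30-16:30.
Those are the intersection windows.
The first common window of at least 90 minutes is 08:30-10:30, so the earliest start is 08:30.

08:30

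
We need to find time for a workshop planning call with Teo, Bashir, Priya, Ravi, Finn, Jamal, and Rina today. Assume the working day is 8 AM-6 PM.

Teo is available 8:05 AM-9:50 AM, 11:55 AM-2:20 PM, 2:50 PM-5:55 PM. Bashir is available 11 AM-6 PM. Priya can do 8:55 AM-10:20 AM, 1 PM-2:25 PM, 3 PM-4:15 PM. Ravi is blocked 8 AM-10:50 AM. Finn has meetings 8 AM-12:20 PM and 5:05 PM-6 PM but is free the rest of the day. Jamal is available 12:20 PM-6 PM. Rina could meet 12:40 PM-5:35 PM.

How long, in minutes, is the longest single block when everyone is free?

Teo free: 08:05-09:50, 11:55-14:20, 14:50-17:55.
Bashir free: 11:00-18:00.
Priya free: 08:55-10:20, 13:00-14:25, 15:00-16:15.
Ravi free: 10:50-18:00 (invert busy blocks within the working day).
Finn free: 12:20-17:05 (invert busy blocks within the working day).
Jamal free: 12:20-18:00.
Rina free: 12:40-17:35.
Teo ∩ Bashir: 11:55-14:20, 14:50-17:55.
Teo ∩ Bashir ∩ Priya: 13:00-14:20, 15:00-16:15.
Teo ∩ Bashir ∩ Priya ∩ Ravi: 13:00-14:20, 15:00-16:15.
Teo ∩ Bashir ∩ Priya ∩ Ravi ∩ Finn: 13:00-14:20, 15:00-16:15.
Teo ∩ Bashir ∩ Priya ∩ Ravi ∩ Finn ∩ Jamal: 13:00-14:20, 15:00-16:15.
Teo ∩ Bashir ∩ Priya ∩ Ravi ∩ Finn ∩ Jamal ∩ Rina: 13:00-14:20, 15:00-16:15.
The longest is 13:00-14:20 at 80 minutes.

80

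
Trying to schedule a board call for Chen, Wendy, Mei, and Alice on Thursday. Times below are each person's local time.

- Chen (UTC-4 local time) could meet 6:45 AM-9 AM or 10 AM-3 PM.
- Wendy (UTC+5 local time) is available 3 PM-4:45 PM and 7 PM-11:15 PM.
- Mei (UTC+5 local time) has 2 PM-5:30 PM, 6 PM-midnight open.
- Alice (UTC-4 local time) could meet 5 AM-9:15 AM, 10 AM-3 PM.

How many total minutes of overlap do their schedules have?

315

Chen in UTC: 10:45-13:00, 14:00-19:00 (add 4h to convert from UTC-4).
Wendy in UTC: 10:00-11:45, 14:00-18:15 (subtract 5h to convert from UTC+5).
Mei in UTC: 09:00-12:30, 13:00-19:00 (subtract 5h to convert from UTC+5).
Alice in UTC: 09:00-13:15, 14:00-19:00 (add 4h to convert from UTC-4).
Chen ∩ Wendy: 10:45-11:45, 14:00-18:15.
Chen ∩ Wendy ∩ Mei: 10:45-11:45, 14:00-18:15.
Chen ∩ Wendy ∩ Mei ∩ Alice: 10:45-11:45, 14:00-18:15.
So the common availability across everyone is 10:45-11:45, 14:00-18:15.
Summing the common windows: 60 + 255 = 315 minutes.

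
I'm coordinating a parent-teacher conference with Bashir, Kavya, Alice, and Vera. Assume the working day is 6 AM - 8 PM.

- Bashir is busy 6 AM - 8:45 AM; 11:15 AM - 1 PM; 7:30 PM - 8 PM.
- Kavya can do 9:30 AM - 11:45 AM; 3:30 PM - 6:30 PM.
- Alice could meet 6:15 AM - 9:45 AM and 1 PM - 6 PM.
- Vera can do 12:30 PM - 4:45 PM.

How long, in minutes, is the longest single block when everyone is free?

75

Bashir free: 08:45-11:15, 13:00-19:30 (invert busy blocks within the working day).
Kavya free: 09:30-11:45, 15:30-18:30.
Alice free: 06:15-09:45, 13:00-18:00.
Vera free: 12:30-16:45.
Bashir ∩ Kavya: 09:30-11:15, 15:30-18:30.
Bashir ∩ Kavya ∩ Alice: 09:30-09:45, 15:30-18:00.
Bashir ∩ Kavya ∩ Alice ∩ Vera: 15:30-16:45.
Those are the intersection windows.
The longest is 15:30-16:45 at 75 minutes.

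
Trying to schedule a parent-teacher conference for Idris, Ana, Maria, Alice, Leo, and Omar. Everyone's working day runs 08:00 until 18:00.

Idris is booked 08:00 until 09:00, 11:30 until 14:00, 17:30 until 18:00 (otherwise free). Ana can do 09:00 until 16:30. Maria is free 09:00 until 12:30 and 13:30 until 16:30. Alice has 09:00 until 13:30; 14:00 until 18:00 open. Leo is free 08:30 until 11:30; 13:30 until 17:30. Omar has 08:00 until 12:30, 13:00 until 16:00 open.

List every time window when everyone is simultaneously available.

09:00-11:30, 14:00-16:00

Idris free: 09:00-11:30, 14:00-17:30 (invert busy blocks within the working day).
Ana free: 09:00-16:30.
Maria free: 09:00-12:30, 13:30-16:30.
Alice free: 09:00-13:30, 14:00-18:00.
Leo free: 08:30-11:30, 13:30-17:30.
Omar free: 08:00-12:30, 13:00-16:00.
Idris ∩ Ana: 09:00-11:30, 14:00-16:30.
Idris ∩ Ana ∩ Maria: 09:00-11:30, 14:00-16:30.
Idris ∩ Ana ∩ Maria ∩ Alice: 09:00-11:30, 14:00-16:30.
Idris ∩ Ana ∩ Maria ∩ Alice ∩ Leo: 09:00-11:30, 14:00-16:30.
Idris ∩ Ana ∩ Maria ∩ Alice ∩ Leo ∩ Omar: 09:00-11:30, 14:00-16:00.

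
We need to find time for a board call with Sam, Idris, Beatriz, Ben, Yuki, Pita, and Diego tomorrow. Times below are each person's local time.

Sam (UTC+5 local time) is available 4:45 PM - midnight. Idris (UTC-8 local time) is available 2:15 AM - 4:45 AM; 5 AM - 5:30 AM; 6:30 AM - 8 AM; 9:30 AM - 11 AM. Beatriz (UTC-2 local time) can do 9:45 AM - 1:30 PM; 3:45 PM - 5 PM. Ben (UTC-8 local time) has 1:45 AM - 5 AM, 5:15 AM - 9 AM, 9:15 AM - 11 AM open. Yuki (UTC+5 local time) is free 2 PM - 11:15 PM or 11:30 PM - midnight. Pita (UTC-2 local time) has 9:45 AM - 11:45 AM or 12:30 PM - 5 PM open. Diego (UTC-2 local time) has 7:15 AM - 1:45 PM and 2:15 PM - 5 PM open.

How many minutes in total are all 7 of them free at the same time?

195

Sam in UTC: 11:45-19:00 (subtract 5h to convert from UTC+5).
Idris in UTC: 10:15-12:45, 13:00-13:30, 14:30-16:00, 17:30-19:00 (add 8h to convert from UTC-8).
Beatriz in UTC: 11:45-15:30, 17:45-19:00 (add 2h to convert from UTC-2).
Ben in UTC: 09:45-13:00, 13:15-17:00, 17:15-19:00 (add 8h to convert from UTC-8).
Yuki in UTC: 09:00-18:15, 18:30-19:00 (subtract 5h to convert from UTC+5).
Pita in UTC: 11:45-13:45, 14:30-19:00 (add 2h to convert from UTC-2).
Diego in UTC: 09:15-15:45, 16:15-19:00 (add 2h to convert from UTC-2).
Sam ∩ Idris: 11:45-12:45, 13:00-13:30, 14:30-16:00, 17:30-19:00.
Sam ∩ Idris ∩ Beatriz: 11:45-12:45, 13:00-13:30, 14:30-15:30, 17:45-19:00.
Sam ∩ Idris ∩ Beatriz ∩ Ben: 11:45-12:45, 13:15-13:30, 14:30-15:30, 17:45-19:00.
Sam ∩ Idris ∩ Beatriz ∩ Ben ∩ Yuki: 11:45-12:45, 13:15-13:30, 14:30-15:30, 17:45-18:15, 18:30-19:00.
Sam ∩ Idris ∩ Beatriz ∩ Ben ∩ Yuki ∩ Pita: 11:45-12:45, 13:15-13:30, 14:30-15:30, 17:45-18:15, 18:30-19:00.
Sam ∩ Idris ∩ Beatriz ∩ Ben ∩ Yuki ∩ Pita ∩ Diego: 11:45-12:45, 13:15-13:30, 14:30-15:30, 17:45-18:15, 18:30-19:00.
Those are the intersection windows.
Summing the common windows: 60 + 15 + 60 + 30 + 30 = 195 minutes.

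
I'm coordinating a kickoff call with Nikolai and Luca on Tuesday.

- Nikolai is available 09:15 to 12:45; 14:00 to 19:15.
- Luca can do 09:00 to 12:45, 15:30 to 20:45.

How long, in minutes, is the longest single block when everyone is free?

225

Nikolai ∩ Luca: 09:15-12:45, 15:30-19:15.
Those are the intersection windows.
The longest is 15:30-19:15 at 225 minutes.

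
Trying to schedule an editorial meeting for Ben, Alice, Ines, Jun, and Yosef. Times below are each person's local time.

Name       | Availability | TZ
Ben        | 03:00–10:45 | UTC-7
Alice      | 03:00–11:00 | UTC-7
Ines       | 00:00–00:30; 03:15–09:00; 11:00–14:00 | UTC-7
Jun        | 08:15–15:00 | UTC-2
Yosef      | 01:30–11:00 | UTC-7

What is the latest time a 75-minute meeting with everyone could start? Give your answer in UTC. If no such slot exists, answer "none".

14:45

Ben in UTC: 10:00-17:45 (add 7h to convert from UTC-7).
Alice in UTC: 10:00-18:00 (add 7h to convert from UTC-7).
Ines in UTC: 07:00-07:30, 10:15-16:00, 18:00-21:00 (add 7h to convert from UTC-7).
Jun in UTC: 10:15-17:00 (add 2h to convert from UTC-2).
Yosef in UTC: 08:30-18:00 (add 7h to convert from UTC-7).
Ben ∩ Alice: 10:00-17:45.
Ben ∩ Alice ∩ Ines: 10:15-16:00.
Ben ∩ Alice ∩ Ines ∩ Jun: 10:15-16:00.
Ben ∩ Alice ∩ Ines ∩ Jun ∩ Yosef: 10:15-16:00.
The last common window of at least 75 minutes is 10:15-16:00; a 75-minute meeting can start as late as 14:45 and still end by 16:00.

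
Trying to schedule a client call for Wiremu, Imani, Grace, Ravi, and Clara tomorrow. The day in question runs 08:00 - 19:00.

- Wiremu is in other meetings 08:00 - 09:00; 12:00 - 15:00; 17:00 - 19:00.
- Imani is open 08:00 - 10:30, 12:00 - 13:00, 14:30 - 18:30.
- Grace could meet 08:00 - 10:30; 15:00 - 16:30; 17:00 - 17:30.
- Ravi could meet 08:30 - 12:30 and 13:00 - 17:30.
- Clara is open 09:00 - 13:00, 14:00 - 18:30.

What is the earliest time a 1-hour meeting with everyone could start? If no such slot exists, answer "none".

09:00

Wiremu free: 09:00-12:00, 15:00-17:00 (invert busy blocks within the working day).
Imani free: 08:00-10:30, 12:00-13:00, 14:30-18:30.
Grace free: 08:00-10:30, 15:00-16:30, 17:00-17:30.
Ravi free: 08:30-12:30, 13:00-17:30.
Clara free: 09:00-13:00, 14:00-18:30.
Wiremu ∩ Imani: 09:00-10:30, 15:00-17:00.
Wiremu ∩ Imani ∩ Grace: 09:00-10:30, 15:00-16:30.
Wiremu ∩ Imani ∩ Grace ∩ Ravi: 09:00-10:30, 15:00-16:30.
Wiremu ∩ Imani ∩ Grace ∩ Ravi ∩ Clara: 09:00-10:30, 15:00-16:30.
The first common window of at least 60 minutes is 09:00-10:30, so the earliest start is 09:00.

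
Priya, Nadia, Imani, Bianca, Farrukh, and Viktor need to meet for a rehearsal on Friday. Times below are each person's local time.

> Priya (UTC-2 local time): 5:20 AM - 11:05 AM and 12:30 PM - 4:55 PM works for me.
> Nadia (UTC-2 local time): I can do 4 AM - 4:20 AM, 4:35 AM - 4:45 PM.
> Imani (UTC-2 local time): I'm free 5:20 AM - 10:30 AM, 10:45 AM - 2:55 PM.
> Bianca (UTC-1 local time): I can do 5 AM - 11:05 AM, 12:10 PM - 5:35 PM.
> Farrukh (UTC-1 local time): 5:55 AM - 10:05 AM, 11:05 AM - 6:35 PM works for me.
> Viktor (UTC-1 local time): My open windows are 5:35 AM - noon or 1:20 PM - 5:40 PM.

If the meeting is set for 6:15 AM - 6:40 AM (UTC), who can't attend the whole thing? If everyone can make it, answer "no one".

Priya in UTC: 07:20-13:05, 14:30-18:55 (add 2h to convert from UTC-2).
Nadia in UTC: 06:00-06:20, 06:35-18:45 (add 2h to convert from UTC-2).
Imani in UTC: 07:20-12:30, 12:45-16:55 (add 2h to convert from UTC-2).
Bianca in UTC: 06:00-12:05, 13:10-18:35 (add 1h to convert from UTC-1).
Farrukh in UTC: 06:55-11:05, 12:05-19:35 (add 1h to convert from UTC-1).
Viktor in UTC: 06:35-13:00, 14:20-18:40 (add 1h to convert from UTC-1).
Priya: not fully free for 06:15-06:40. Nadia: not fully free for 06:15-06:40. Imani: not fully free for 06:15-06:40. Bianca: free for 06:15-06:40. Farrukh: not fully free for 06:15-06:40. Viktor: not fully free for 06:15-06:40.

Farrukh, Imani, Nadia, Priya, Viktor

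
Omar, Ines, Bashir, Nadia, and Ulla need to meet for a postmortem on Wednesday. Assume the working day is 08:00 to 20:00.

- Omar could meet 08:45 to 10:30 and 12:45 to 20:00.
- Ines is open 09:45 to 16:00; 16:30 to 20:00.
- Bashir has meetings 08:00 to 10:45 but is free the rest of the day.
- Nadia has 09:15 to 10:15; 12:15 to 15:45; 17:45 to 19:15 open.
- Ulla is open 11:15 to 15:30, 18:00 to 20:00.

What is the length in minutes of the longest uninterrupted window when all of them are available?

165

Omar free: 08:45-10:30, 12:45-20:00.
Ines free: 09:45-16:00, 16:30-20:00.
Bashir free: 10:45-20:00 (invert busy blocks within the working day).
Nadia free: 09:15-10:15, 12:15-15:45, 17:45-19:15.
Ulla free: 11:15-15:30, 18:00-20:00.
Omar ∩ Ines: 09:45-10:30, 12:45-16:00, 16:30-20:00.
Omar ∩ Ines ∩ Bashir: 12:45-16:00, 16:30-20:00.
Omar ∩ Ines ∩ Bashir ∩ Nadia: 12:45-15:45, 17:45-19:15.
Omar ∩ Ines ∩ Bashir ∩ Nadia ∩ Ulla: 12:45-15:30, 18:00-19:15.
The longest is 12:45-15:30 at 165 minutes.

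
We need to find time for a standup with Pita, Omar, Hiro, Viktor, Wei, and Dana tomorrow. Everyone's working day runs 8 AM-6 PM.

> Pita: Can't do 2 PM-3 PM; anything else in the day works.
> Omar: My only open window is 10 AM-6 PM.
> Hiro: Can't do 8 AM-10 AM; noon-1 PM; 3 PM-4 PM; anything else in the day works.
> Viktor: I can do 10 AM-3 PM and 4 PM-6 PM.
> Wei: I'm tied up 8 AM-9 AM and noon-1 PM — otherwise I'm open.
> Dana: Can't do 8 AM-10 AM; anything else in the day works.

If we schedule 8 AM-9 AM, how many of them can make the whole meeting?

Pita free: 08:00-14:00, 15:00-18:00 (invert busy blocks within the working day).
Omar free: 10:00-18:00.
Hiro free: 10:00-12:00, 13:00-15:00, 16:00-18:00 (invert busy blocks within the working day).
Viktor free: 10:00-15:00, 16:00-18:00.
Wei free: 09:00-12:00, 13:00-18:00 (invert busy blocks within the working day).
Dana free: 10:00-18:00 (invert busy blocks within the working day).
Pita can make the full 08:00-09:00 slot — that's 1.

1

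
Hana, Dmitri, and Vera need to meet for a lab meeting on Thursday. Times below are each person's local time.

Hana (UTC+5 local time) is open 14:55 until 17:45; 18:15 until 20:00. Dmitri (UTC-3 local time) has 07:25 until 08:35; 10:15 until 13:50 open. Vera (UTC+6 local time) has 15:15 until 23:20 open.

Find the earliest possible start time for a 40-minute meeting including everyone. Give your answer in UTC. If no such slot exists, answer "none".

10:25

Hana in UTC: 09:55-12:45, 13:15-15:00 (subtract 5h to convert from UTC+5).
Dmitri in UTC: 10:25-11:35, 13:15-16:50 (add 3h to convert from UTC-3).
Vera in UTC: 09:15-17:20 (subtract 6h to convert from UTC+6).
Hana ∩ Dmitri: 10:25-11:35, 13:15-15:00.
Hana ∩ Dmitri ∩ Vera: 10:25-11:35, 13:15-15:00.
Those are the intersection windows.
The first common window of at least 40 minutes is 10:25-11:35, so the earliest start is 10:25.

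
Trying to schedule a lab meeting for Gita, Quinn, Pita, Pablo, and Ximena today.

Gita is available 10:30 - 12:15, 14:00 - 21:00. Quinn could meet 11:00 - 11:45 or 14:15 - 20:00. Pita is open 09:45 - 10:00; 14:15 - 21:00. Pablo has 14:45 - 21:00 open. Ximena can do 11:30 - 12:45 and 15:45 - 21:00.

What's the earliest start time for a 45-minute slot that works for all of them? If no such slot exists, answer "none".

Gita ∩ Quinn: 11:00-11:45, 14:15-20:00.
Gita ∩ Quinn ∩ Pita: 14:15-20:00.
Gita ∩ Quinn ∩ Pita ∩ Pablo: 14:45-20:00.
Gita ∩ Quinn ∩ Pita ∩ Pablo ∩ Ximena: 15:45-20:00.
The first common window of at least 45 minutes is 15:45-20:00, so the earliest start is 15:45.

15:45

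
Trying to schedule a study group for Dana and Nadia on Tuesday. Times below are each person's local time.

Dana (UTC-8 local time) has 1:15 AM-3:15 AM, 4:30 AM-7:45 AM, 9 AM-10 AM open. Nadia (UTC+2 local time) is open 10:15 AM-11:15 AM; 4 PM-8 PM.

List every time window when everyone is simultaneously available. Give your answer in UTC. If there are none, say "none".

Dana in UTC: 09:15-11:15, 12:30-15:45, 17:00-18:00 (add 8h to convert from UTC-8).
Nadia in UTC: 08:15-09:15, 14:00-18:00 (subtract 2h to convert from UTC+2).
Dana ∩ Nadia: 14:00-15:45, 17:00-18:00.

14:00-15:45, 17:00-18:00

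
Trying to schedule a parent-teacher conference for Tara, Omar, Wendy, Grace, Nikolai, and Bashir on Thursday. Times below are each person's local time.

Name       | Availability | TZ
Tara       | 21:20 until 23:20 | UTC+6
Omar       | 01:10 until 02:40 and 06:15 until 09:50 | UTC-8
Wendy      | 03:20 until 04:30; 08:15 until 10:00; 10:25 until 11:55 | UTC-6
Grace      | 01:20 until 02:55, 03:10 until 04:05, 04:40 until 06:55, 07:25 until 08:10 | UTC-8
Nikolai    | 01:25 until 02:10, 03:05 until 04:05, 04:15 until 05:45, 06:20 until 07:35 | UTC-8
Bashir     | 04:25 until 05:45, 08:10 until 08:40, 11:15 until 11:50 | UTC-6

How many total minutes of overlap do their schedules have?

0

Tara in UTC: 15:20-17:20 (subtract 6h to convert from UTC+6).
Omar in UTC: 09:10-10:40, 14:15-17:50 (add 8h to convert from UTC-8).
Wendy in UTC: 09:20-10:30, 14:15-16:00, 16:25-17:55 (add 6h to convert from UTC-6).
Grace in UTC: 09:20-10:55, 11:10-12:05, 12:40-14:55, 15:25-16:10 (add 8h to convert from UTC-8).
Nikolai in UTC: 09:25-10:10, 11:05-12:05, 12:15-13:45, 14:20-15:35 (add 8h to convert from UTC-8).
Bashir in UTC: 10:25-11:45, 14:10-14:40, 17:15-17:50 (add 6h to convert from UTC-6).
Tara ∩ Omar: 15:20-17:20.
Tara ∩ Omar ∩ Wendy: 15:20-16:00, 16:25-17:20.
Tara ∩ Omar ∩ Wendy ∩ Grace: 15:25-16:00.
Tara ∩ Omar ∩ Wendy ∩ Grace ∩ Nikolai: 15:25-15:35.
Tara ∩ Omar ∩ Wendy ∩ Grace ∩ Nikolai ∩ Bashir: ∅.
There is no time when everyone is free.
There is no common window, so the total is 0 minutes.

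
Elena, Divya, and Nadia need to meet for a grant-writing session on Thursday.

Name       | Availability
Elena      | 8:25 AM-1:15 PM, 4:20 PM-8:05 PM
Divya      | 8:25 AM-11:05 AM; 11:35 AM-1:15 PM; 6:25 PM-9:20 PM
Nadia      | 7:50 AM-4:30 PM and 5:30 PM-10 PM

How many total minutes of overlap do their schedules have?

360

Elena ∩ Divya: 08:25-11:05, 11:35-13:15, 18:25-20:05.
Elena ∩ Divya ∩ Nadia: 08:25-11:05, 11:35-13:15, 18:25-20:05.
Summing the common windows: 160 + 100 + 100 = 360 minutes.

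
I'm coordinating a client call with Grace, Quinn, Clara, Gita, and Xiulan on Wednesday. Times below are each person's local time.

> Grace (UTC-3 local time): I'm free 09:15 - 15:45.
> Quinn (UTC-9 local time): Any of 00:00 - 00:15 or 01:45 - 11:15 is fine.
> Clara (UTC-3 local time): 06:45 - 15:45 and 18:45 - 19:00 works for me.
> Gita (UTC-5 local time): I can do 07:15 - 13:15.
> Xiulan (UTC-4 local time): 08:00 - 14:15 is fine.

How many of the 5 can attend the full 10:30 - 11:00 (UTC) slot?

1

Grace in UTC: 12:15-18:45 (add 3h to convert from UTC-3).
Quinn in UTC: 09:00-09:15, 10:45-20:15 (add 9h to convert from UTC-9).
Clara in UTC: 09:45-18:45, 21:45-22:00 (add 3h to convert from UTC-3).
Gita in UTC: 12:15-18:15 (add 5h to convert from UTC-5).
Xiulan in UTC: 12:00-18:15 (add 4h to convert from UTC-4).
Clara can make the full 10:30-11:00 slot — that's 1.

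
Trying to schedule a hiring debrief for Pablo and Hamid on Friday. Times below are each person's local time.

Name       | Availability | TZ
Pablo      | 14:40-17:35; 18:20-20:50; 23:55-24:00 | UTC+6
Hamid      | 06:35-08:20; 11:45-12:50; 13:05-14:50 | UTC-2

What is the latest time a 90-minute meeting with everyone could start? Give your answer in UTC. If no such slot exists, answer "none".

08:50

Pablo in UTC: 08:40-11:35, 12:20-14:50, 17:55-18:00 (subtract 6h to convert from UTC+6).
Hamid in UTC: 08:35-10:20, 13:45-14:50, 15:05-16:50 (add 2h to convert from UTC-2).
Pablo ∩ Hamid: 08:40-10:20, 13:45-14:50.
Those are the intersection windows.
The last common window of at least 90 minutes is 08:40-10:20; a 90-minute meeting can start as late as 08:50 and still end by 10:20.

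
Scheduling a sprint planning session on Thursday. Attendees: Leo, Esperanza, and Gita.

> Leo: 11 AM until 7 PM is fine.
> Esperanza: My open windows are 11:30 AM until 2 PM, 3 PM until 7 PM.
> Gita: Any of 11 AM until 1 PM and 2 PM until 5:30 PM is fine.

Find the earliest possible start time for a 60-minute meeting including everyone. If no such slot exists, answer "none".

Leo ∩ Esperanza: 11:30-14:00, 15:00-19:00.
Leo ∩ Esperanza ∩ Gita: 11:30-13:00, 15:00-17:30.
The first common window of at least 60 minutes is 11:30-13:00, so the earliest start is 11:30.

11:30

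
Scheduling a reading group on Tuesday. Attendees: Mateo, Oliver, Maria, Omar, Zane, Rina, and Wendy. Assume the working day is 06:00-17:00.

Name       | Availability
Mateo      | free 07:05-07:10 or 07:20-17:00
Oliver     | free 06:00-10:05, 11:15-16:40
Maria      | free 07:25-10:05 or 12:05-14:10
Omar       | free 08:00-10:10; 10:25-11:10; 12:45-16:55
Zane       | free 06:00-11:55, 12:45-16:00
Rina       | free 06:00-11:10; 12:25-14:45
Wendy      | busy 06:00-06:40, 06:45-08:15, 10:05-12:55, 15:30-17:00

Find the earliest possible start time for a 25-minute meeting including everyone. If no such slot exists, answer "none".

08:15

Mateo free: 07:05-07:10, 07:20-17:00.
Oliver free: 06:00-10:05, 11:15-16:40.
Maria free: 07:25-10:05, 12:05-14:10.
Omar free: 08:00-10:10, 10:25-11:10, 12:45-16:55.
Zane free: 06:00-11:55, 12:45-16:00.
Rina free: 06:00-11:10, 12:25-14:45.
Wendy free: 06:40-06:45, 08:15-10:05, 12:55-15:30 (invert busy blocks within the working day).
Mateo ∩ Oliver: 07:05-07:10, 07:20-10:05, 11:15-16:40.
Mateo ∩ Oliver ∩ Maria: 07:25-10:05, 12:05-14:10.
Mateo ∩ Oliver ∩ Maria ∩ Omar: 08:00-10:05, 12:45-14:10.
Mateo ∩ Oliver ∩ Maria ∩ Omar ∩ Zane: 08:00-10:05, 12:45-14:10.
Mateo ∩ Oliver ∩ Maria ∩ Omar ∩ Zane ∩ Rina: 08:00-10:05, 12:45-14:10.
Mateo ∩ Oliver ∩ Maria ∩ Omar ∩ Zane ∩ Rina ∩ Wendy: 08:15-10:05, 12:55-14:10.
Those are the intersection windows.
The first common window of at least 25 minutes is 08:15-10:05, so the earliest start is 08:15.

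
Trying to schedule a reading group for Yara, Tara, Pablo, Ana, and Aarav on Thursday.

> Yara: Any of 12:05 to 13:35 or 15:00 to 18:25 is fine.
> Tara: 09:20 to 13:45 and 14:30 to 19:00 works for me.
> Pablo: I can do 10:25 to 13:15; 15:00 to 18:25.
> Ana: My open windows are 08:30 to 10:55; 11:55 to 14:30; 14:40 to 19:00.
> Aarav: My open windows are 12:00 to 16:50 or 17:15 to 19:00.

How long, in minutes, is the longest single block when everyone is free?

Yara ∩ Tara: 12:05-13:35, 15:00-18:25.
Yara ∩ Tara ∩ Pablo: 12:05-13:15, 15:00-18:25.
Yara ∩ Tara ∩ Pablo ∩ Ana: 12:05-13:15, 15:00-18:25.
Yara ∩ Tara ∩ Pablo ∩ Ana ∩ Aarav: 12:05-13:15, 15:00-16:50, 17:15-18:25.
Those are the intersection windows.
The longest is 15:00-16:50 at 110 minutes.

110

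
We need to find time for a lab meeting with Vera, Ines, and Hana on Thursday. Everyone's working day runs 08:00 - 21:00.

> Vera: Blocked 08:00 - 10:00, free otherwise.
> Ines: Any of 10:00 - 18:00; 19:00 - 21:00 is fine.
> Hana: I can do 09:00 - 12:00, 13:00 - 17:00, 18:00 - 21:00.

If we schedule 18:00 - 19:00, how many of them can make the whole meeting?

2

Vera free: 10:00-21:00 (invert busy blocks within the working day).
Ines free: 10:00-18:00, 19:00-21:00.
Hana free: 09:00-12:00, 13:00-17:00, 18:00-21:00.
Vera and Hana can make the full 18:00-19:00 slot — that's 2.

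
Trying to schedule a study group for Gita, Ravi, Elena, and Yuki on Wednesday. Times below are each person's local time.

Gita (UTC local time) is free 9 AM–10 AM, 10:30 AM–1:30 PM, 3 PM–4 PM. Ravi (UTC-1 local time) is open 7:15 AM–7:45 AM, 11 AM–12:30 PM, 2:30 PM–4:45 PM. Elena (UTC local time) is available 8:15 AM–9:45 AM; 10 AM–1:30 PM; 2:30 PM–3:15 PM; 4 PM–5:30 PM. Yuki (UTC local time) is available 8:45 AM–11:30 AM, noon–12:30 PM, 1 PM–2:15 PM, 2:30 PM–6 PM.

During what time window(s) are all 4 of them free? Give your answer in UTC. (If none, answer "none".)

12:00-12:30, 13:00-13:30

Gita in UTC: 09:00-10:00, 10:30-13:30, 15:00-16:00.
Ravi in UTC: 08:15-08:45, 12:00-13:30, 15:30-17:45 (add 1h to convert from UTC-1).
Elena in UTC: 08:15-09:45, 10:00-13:30, 14:30-15:15, 16:00-17:30.
Yuki in UTC: 08:45-11:30, 12:00-12:30, 13:00-14:15, 14:30-18:00.
Gita ∩ Ravi: 12:00-13:30, 15:30-16:00.
Gita ∩ Ravi ∩ Elena: 12:00-13:30.
Gita ∩ Ravi ∩ Elena ∩ Yuki: 12:00-12:30, 13:00-13:30.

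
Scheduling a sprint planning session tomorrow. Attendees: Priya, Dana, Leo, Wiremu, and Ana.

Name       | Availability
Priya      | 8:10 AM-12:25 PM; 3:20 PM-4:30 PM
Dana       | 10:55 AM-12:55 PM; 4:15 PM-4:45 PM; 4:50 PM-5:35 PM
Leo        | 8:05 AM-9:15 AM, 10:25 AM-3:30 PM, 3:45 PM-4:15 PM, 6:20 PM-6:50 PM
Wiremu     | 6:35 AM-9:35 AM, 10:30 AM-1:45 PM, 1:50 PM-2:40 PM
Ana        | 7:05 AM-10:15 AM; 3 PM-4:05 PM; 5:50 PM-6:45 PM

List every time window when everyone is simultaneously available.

none

Priya ∩ Dana: 10:55-12:25, 16:15-16:30.
Priya ∩ Dana ∩ Leo: 10:55-12:25.
Priya ∩ Dana ∩ Leo ∩ Wiremu: 10:55-12:25.
Priya ∩ Dana ∩ Leo ∩ Wiremu ∩ Ana: ∅.
There is no time when everyone is free.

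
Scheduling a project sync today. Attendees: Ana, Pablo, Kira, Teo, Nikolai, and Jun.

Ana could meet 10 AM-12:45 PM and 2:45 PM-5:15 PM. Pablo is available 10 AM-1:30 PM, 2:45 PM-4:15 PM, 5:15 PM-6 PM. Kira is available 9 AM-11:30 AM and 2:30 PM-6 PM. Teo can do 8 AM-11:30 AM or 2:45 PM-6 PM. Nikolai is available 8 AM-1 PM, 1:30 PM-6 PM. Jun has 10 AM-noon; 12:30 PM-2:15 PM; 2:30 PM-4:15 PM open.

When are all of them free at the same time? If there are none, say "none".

Ana ∩ Pablo: 10:00-12:45, 14:45-16:15.
Ana ∩ Pablo ∩ Kira: 10:00-11:30, 14:45-16:15.
Ana ∩ Pablo ∩ Kira ∩ Teo: 10:00-11:30, 14:45-16:15.
Ana ∩ Pablo ∩ Kira ∩ Teo ∩ Nikolai: 10:00-11:30, 14:45-16:15.
Ana ∩ Pablo ∩ Kira ∩ Teo ∩ Nikolai ∩ Jun: 10:00-11:30, 14:45-16:15.
Those are the intersection windows.

10:00-11:30, 14:45-16:15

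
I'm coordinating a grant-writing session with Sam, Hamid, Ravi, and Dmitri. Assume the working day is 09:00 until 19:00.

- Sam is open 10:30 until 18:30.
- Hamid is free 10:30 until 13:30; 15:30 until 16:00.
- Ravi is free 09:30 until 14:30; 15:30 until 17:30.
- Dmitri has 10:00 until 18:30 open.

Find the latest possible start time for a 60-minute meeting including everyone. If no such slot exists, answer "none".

Sam ∩ Hamid: 10:30-13:30, 15:30-16:00.
Sam ∩ Hamid ∩ Ravi: 10:30-13:30, 15:30-16:00.
Sam ∩ Hamid ∩ Ravi ∩ Dmitri: 10:30-13:30, 15:30-16:00.
Those are the intersection windows.
The last common window of at least 60 minutes is 10:30-13:30; a 60-minute meeting can start as late as 12:30 and still end by 13:30.

12:30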